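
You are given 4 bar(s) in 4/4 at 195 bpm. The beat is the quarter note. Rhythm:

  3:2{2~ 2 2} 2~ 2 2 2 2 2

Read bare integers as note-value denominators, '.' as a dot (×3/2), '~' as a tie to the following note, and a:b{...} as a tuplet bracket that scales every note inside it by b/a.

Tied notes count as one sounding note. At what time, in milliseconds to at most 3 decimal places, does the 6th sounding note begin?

1. 0.0ms @ 0 + 820.513ms (8/3)
2. 820.513ms @ 8/3 + 410.256ms (4/3)
3. 1230.769ms @ 4 + 1230.769ms (4)
4. 2461.538ms @ 8 + 615.385ms (2)
5. 3076.923ms @ 10 + 615.385ms (2)
6. 3692.308ms @ 12 + 615.385ms (2)
7. 4307.692ms @ 14 + 615.385ms (2)

note 6 onset = 12b = 3692.308ms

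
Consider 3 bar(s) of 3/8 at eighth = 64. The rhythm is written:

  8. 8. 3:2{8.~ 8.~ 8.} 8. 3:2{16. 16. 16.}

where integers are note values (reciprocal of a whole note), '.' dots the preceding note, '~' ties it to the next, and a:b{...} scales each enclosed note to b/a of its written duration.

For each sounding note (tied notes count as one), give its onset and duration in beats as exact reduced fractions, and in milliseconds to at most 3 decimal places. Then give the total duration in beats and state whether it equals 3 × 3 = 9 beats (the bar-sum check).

1) 0.0ms=0b +1406.25ms=3/2b
2) 1406.25ms=3/2b +1406.25ms=3/2b
3) 2812.5ms=3b +2812.5ms=3b
4) 5625.0ms=6b +1406.25ms=3/2b
5) 7031.25ms=15/2b +468.75ms=1/2b
6) 7500.0ms=8b +468.75ms=1/2b
7) 7968.75ms=17/2b +468.75ms=1/2b
Σ=9b of 9 (64bpm 3/8) — PASS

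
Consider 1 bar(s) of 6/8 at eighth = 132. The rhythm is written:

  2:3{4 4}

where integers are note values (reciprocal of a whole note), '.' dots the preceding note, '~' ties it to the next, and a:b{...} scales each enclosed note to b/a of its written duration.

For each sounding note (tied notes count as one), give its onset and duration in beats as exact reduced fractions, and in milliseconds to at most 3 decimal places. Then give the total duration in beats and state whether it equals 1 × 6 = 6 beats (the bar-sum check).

1) 0.0ms=0b +1363.636ms=3b
2) 1363.636ms=3b +1363.636ms=3b
Σ=6b of 6 (132bpm 6/8) — PASS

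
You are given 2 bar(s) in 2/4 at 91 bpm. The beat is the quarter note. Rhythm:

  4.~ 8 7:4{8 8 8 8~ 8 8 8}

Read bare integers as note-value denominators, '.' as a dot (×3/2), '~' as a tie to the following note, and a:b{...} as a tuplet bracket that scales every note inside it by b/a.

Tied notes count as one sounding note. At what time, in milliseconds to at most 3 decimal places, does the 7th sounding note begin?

1. 0.0ms @ 0 + 1318.681ms (2)
2. 1318.681ms @ 2 + 188.383ms (2/7)
3. 1507.064ms @ 16/7 + 188.383ms (2/7)
4. 1695.447ms @ 18/7 + 188.383ms (2/7)
5. 1883.83ms @ 20/7 + 376.766ms (4/7)
6. 2260.597ms @ 24/7 + 188.383ms (2/7)
7. 2448.98ms @ 26/7 + 188.383ms (2/7)

note 7 onset = 26/7b = 2448.98ms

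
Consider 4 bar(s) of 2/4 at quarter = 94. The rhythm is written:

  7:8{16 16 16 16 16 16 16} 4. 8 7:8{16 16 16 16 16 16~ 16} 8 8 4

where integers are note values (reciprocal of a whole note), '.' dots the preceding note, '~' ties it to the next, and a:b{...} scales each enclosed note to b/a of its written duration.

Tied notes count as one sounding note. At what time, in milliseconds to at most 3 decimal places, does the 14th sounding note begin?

note 14 onset = 36/7b = 3282.675ms

1. 0.0ms @ 0 + 182.371ms (2/7)
2. 182.371ms @ 2/7 + 182.371ms (2/7)
3. 364.742ms @ 4/7 + 182.371ms (2/7)
4. 547.112ms @ 6/7 + 182.371ms (2/7)
5. 729.483ms @ 8/7 + 182.371ms (2/7)
6. 911.854ms @ 10/7 + 182.371ms (2/7)
7. 1094.225ms @ 12/7 + 182.371ms (2/7)
8. 1276.596ms @ 2 + 957.447ms (3/2)
9. 2234.043ms @ 7/2 + 319.149ms (1/2)
10. 2553.191ms @ 4 + 182.371ms (2/7)
11. 2735.562ms @ 30/7 + 182.371ms (2/7)
12. 2917.933ms @ 32/7 + 182.371ms (2/7)
13. 3100.304ms @ 34/7 + 182.371ms (2/7)
14. 3282.675ms @ 36/7 + 182.371ms (2/7)
15. 3465.046ms @ 38/7 + 364.742ms (4/7)
16. 3829.787ms @ 6 + 319.149ms (1/2)
17. 4148.936ms @ 13/2 + 319.149ms (1/2)
18. 4468.085ms @ 7 + 638.298ms (1)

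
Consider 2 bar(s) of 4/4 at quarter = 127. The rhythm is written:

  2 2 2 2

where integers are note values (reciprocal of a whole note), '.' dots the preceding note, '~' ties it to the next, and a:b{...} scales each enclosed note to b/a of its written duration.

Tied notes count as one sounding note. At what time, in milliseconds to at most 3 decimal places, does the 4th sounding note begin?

note 4 onset = 6b = 2834.646ms

1. 0.0ms @ 0 + 944.882ms (2)
2. 944.882ms @ 2 + 944.882ms (2)
3. 1889.764ms @ 4 + 944.882ms (2)
4. 2834.646ms @ 6 + 944.882ms (2)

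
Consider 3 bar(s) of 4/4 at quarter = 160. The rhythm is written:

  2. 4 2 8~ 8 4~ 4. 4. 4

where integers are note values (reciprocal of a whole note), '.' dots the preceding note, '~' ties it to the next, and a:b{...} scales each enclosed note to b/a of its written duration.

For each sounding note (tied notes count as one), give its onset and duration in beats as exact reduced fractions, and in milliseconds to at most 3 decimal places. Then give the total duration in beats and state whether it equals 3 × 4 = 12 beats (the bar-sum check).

1) 0.0ms=0b +1125.0ms=3b
2) 1125.0ms=3b +375.0ms=1b
3) 1500.0ms=4b +750.0ms=2b
4) 2250.0ms=6b +375.0ms=1b
5) 2625.0ms=7b +937.5ms=5/2b
6) 3562.5ms=19/2b +562.5ms=3/2b
7) 4125.0ms=11b +375.0ms=1b
Σ=12b of 12 (160bpm 4/4) — PASS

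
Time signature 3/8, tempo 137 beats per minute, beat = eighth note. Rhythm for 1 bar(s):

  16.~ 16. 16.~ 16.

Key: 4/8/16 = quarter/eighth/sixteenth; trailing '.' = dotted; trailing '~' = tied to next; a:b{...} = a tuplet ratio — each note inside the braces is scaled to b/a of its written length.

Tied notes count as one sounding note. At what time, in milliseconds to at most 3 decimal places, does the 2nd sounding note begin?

1. 0.0ms @ 0 + 656.934ms (3/2)
2. 656.934ms @ 3/2 + 656.934ms (3/2)

note 2 onset = 3/2b = 656.934ms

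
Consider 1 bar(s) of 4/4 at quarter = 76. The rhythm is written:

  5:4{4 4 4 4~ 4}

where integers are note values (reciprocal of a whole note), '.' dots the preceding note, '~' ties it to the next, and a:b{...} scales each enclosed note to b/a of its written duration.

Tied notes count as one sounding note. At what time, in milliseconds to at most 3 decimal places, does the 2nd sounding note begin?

note 2 onset = 4/5b = 631.579ms

1. 0.0ms @ 0 + 631.579ms (4/5)
2. 631.579ms @ 4/5 + 631.579ms (4/5)
3. 1263.158ms @ 8/5 + 631.579ms (4/5)
4. 1894.737ms @ 12/5 + 1263.158ms (8/5)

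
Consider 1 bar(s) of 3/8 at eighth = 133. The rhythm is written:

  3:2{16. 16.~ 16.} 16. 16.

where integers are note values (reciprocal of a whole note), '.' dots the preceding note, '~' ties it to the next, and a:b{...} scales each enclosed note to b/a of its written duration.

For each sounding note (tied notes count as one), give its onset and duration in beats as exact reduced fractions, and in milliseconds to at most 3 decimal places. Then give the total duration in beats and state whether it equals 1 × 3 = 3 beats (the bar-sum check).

1) 0.0ms=0b +225.564ms=1/2b
2) 225.564ms=1/2b +451.128ms=1b
3) 676.692ms=3/2b +338.346ms=3/4b
4) 1015.038ms=9/4b +338.346ms=3/4b
Σ=3b of 3 (133bpm 3/8) — PASS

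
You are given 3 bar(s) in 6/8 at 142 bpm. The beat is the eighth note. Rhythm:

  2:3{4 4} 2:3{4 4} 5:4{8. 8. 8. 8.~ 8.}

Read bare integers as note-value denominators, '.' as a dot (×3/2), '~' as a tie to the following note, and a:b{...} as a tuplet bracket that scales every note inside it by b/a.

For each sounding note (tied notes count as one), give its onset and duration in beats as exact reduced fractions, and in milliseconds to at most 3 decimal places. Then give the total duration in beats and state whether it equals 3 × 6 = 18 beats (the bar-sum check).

1) 0.0ms=0b +1267.606ms=3b
2) 1267.606ms=3b +1267.606ms=3b
3) 2535.211ms=6b +1267.606ms=3b
4) 3802.817ms=9b +1267.606ms=3b
5) 5070.423ms=12b +507.042ms=6/5b
6) 5577.465ms=66/5b +507.042ms=6/5b
7) 6084.507ms=72/5b +507.042ms=6/5b
8) 6591.549ms=78/5b +1014.085ms=12/5b
Σ=18b of 18 (142bpm 6/8) — PASS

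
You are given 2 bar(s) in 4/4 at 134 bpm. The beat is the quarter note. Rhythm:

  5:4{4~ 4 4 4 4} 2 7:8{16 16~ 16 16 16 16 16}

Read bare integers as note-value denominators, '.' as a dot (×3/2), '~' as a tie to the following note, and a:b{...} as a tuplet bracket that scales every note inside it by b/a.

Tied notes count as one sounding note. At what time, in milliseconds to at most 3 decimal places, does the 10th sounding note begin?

1. 0.0ms @ 0 + 716.418ms (8/5)
2. 716.418ms @ 8/5 + 358.209ms (4/5)
3. 1074.627ms @ 12/5 + 358.209ms (4/5)
4. 1432.836ms @ 16/5 + 358.209ms (4/5)
5. 1791.045ms @ 4 + 895.522ms (2)
6. 2686.567ms @ 6 + 127.932ms (2/7)
7. 2814.499ms @ 44/7 + 255.864ms (4/7)
8. 3070.362ms @ 48/7 + 127.932ms (2/7)
9. 3198.294ms @ 50/7 + 127.932ms (2/7)
10. 3326.226ms @ 52/7 + 127.932ms (2/7)
11. 3454.158ms @ 54/7 + 127.932ms (2/7)

note 10 onset = 52/7b = 3326.226ms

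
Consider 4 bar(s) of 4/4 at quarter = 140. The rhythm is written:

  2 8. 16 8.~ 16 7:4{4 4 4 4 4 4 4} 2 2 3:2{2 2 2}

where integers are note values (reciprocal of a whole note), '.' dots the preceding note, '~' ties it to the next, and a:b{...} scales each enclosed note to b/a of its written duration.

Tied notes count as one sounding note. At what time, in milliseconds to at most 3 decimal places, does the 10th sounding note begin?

note 10 onset = 48/7b = 2938.776ms

1. 0.0ms @ 0 + 857.143ms (2)
2. 857.143ms @ 2 + 321.429ms (3/4)
3. 1178.571ms @ 11/4 + 107.143ms (1/4)
4. 1285.714ms @ 3 + 428.571ms (1)
5. 1714.286ms @ 4 + 244.898ms (4/7)
6. 1959.184ms @ 32/7 + 244.898ms (4/7)
7. 2204.082ms @ 36/7 + 244.898ms (4/7)
8. 2448.98ms @ 40/7 + 244.898ms (4/7)
9. 2693.878ms @ 44/7 + 244.898ms (4/7)
10. 2938.776ms @ 48/7 + 244.898ms (4/7)
11. 3183.673ms @ 52/7 + 244.898ms (4/7)
12. 3428.571ms @ 8 + 857.143ms (2)
13. 4285.714ms @ 10 + 857.143ms (2)
14. 5142.857ms @ 12 + 571.429ms (4/3)
15. 5714.286ms @ 40/3 + 571.429ms (4/3)
16. 6285.714ms @ 44/3 + 571.429ms (4/3)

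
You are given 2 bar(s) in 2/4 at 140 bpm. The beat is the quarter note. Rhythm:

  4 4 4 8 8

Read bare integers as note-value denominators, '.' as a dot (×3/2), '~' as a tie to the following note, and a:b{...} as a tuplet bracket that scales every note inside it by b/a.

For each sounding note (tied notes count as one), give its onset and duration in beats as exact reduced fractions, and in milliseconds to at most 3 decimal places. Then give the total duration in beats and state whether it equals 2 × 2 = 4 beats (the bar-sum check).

1) 0.0ms=0b +428.571ms=1b
2) 428.571ms=1b +428.571ms=1b
3) 857.143ms=2b +428.571ms=1b
4) 1285.714ms=3b +214.286ms=1/2b
5) 1500.0ms=7/2b +214.286ms=1/2b
Σ=4b of 4 (140bpm 2/4) — PASS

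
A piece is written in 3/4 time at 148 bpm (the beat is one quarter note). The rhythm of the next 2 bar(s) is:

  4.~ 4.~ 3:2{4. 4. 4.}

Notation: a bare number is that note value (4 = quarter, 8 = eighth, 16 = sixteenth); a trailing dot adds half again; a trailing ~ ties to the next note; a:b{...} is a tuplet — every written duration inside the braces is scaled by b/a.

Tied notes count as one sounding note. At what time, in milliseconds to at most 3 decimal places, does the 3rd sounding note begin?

note 3 onset = 5b = 2027.027ms

1. 0.0ms @ 0 + 1621.622ms (4)
2. 1621.622ms @ 4 + 405.405ms (1)
3. 2027.027ms @ 5 + 405.405ms (1)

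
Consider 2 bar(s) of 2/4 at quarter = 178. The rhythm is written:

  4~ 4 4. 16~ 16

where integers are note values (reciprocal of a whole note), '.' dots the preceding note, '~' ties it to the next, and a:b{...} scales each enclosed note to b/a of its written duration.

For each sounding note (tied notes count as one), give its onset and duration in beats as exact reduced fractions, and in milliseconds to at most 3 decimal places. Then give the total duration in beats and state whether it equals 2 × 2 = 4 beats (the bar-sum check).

1) 0.0ms=0b +674.157ms=2b
2) 674.157ms=2b +505.618ms=3/2b
3) 1179.775ms=7/2b +168.539ms=1/2b
Σ=4b of 4 (178bpm 2/4) — PASS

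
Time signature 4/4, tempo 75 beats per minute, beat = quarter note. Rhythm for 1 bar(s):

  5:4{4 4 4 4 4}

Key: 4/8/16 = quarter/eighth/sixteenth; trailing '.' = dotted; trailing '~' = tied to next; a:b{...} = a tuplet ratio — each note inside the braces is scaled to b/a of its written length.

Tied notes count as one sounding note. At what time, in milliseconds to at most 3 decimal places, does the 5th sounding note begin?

note 5 onset = 16/5b = 2560.0ms

1. 0.0ms @ 0 + 640.0ms (4/5)
2. 640.0ms @ 4/5 + 640.0ms (4/5)
3. 1280.0ms @ 8/5 + 640.0ms (4/5)
4. 1920.0ms @ 12/5 + 640.0ms (4/5)
5. 2560.0ms @ 16/5 + 640.0ms (4/5)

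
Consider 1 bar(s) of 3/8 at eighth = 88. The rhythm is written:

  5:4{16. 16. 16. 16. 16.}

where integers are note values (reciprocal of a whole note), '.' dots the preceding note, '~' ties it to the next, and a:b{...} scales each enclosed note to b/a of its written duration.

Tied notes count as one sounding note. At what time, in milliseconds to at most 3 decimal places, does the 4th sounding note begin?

1. 0.0ms @ 0 + 409.091ms (3/5)
2. 409.091ms @ 3/5 + 409.091ms (3/5)
3. 818.182ms @ 6/5 + 409.091ms (3/5)
4. 1227.273ms @ 9/5 + 409.091ms (3/5)
5. 1636.364ms @ 12/5 + 409.091ms (3/5)

note 4 onset = 9/5b = 1227.273ms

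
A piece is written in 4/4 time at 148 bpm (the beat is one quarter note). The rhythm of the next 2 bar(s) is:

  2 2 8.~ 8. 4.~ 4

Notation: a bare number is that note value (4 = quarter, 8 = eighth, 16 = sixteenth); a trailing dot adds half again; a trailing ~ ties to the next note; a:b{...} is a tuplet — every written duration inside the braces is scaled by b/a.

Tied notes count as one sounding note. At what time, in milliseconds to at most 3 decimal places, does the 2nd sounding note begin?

1. 0.0ms @ 0 + 810.811ms (2)
2. 810.811ms @ 2 + 810.811ms (2)
3. 1621.622ms @ 4 + 608.108ms (3/2)
4. 2229.73ms @ 11/2 + 1013.514ms (5/2)

note 2 onset = 2b = 810.811ms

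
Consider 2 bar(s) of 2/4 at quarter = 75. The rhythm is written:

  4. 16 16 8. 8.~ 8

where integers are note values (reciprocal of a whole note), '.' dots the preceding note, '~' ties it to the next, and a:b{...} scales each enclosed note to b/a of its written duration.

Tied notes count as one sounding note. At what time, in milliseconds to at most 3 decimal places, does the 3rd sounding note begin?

note 3 onset = 7/4b = 1400.0ms

1. 0.0ms @ 0 + 1200.0ms (3/2)
2. 1200.0ms @ 3/2 + 200.0ms (1/4)
3. 1400.0ms @ 7/4 + 200.0ms (1/4)
4. 1600.0ms @ 2 + 600.0ms (3/4)
5. 2200.0ms @ 11/4 + 1000.0ms (5/4)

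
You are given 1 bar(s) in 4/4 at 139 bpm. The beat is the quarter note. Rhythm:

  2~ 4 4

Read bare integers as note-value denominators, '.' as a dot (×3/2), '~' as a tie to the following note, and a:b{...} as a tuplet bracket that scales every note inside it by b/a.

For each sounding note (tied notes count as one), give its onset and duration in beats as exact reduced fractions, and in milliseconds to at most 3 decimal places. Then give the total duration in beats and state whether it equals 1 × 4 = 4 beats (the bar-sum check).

1) 0.0ms=0b +1294.964ms=3b
2) 1294.964ms=3b +431.655ms=1b
Σ=4b of 4 (139bpm 4/4) — PASS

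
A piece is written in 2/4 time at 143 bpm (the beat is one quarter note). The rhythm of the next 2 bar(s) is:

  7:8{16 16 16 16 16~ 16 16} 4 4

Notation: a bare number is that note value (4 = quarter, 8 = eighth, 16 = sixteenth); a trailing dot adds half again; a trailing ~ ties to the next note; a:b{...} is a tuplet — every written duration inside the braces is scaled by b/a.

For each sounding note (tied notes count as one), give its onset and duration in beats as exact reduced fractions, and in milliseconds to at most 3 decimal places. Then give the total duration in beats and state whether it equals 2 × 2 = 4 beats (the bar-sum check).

1) 0.0ms=0b +119.88ms=2/7b
2) 119.88ms=2/7b +119.88ms=2/7b
3) 239.76ms=4/7b +119.88ms=2/7b
4) 359.64ms=6/7b +119.88ms=2/7b
5) 479.52ms=8/7b +239.76ms=4/7b
6) 719.281ms=12/7b +119.88ms=2/7b
7) 839.161ms=2b +419.58ms=1b
8) 1258.741ms=3b +419.58ms=1b
Σ=4b of 4 (143bpm 2/4) — PASS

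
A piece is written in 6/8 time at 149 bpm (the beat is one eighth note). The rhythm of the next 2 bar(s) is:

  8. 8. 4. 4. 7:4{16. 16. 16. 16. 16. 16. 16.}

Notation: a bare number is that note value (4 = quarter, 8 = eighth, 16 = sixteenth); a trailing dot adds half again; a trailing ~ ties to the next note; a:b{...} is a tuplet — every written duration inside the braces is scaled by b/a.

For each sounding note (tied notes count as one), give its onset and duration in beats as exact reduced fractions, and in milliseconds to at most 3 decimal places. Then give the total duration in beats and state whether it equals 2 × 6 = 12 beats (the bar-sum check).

1) 0.0ms=0b +604.027ms=3/2b
2) 604.027ms=3/2b +604.027ms=3/2b
3) 1208.054ms=3b +1208.054ms=3b
4) 2416.107ms=6b +1208.054ms=3b
5) 3624.161ms=9b +172.579ms=3/7b
6) 3796.74ms=66/7b +172.579ms=3/7b
7) 3969.319ms=69/7b +172.579ms=3/7b
8) 4141.898ms=72/7b +172.579ms=3/7b
9) 4314.477ms=75/7b +172.579ms=3/7b
10) 4487.057ms=78/7b +172.579ms=3/7b
11) 4659.636ms=81/7b +172.579ms=3/7b
Σ=12b of 12 (149bpm 6/8) — PASS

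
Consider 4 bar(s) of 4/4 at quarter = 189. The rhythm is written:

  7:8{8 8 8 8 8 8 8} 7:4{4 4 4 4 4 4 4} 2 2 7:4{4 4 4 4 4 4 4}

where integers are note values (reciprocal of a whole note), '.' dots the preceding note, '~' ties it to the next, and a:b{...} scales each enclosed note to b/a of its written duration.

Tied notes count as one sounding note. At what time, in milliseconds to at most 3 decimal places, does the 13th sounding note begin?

note 13 onset = 48/7b = 2176.871ms

1. 0.0ms @ 0 + 181.406ms (4/7)
2. 181.406ms @ 4/7 + 181.406ms (4/7)
3. 362.812ms @ 8/7 + 181.406ms (4/7)
4. 544.218ms @ 12/7 + 181.406ms (4/7)
5. 725.624ms @ 16/7 + 181.406ms (4/7)
6. 907.029ms @ 20/7 + 181.406ms (4/7)
7. 1088.435ms @ 24/7 + 181.406ms (4/7)
8. 1269.841ms @ 4 + 181.406ms (4/7)
9. 1451.247ms @ 32/7 + 181.406ms (4/7)
10. 1632.653ms @ 36/7 + 181.406ms (4/7)
11. 1814.059ms @ 40/7 + 181.406ms (4/7)
12. 1995.465ms @ 44/7 + 181.406ms (4/7)
13. 2176.871ms @ 48/7 + 181.406ms (4/7)
14. 2358.277ms @ 52/7 + 181.406ms (4/7)
15. 2539.683ms @ 8 + 634.921ms (2)
16. 3174.603ms @ 10 + 634.921ms (2)
17. 3809.524ms @ 12 + 181.406ms (4/7)
18. 3990.93ms @ 88/7 + 181.406ms (4/7)
19. 4172.336ms @ 92/7 + 181.406ms (4/7)
20. 4353.741ms @ 96/7 + 181.406ms (4/7)
21. 4535.147ms @ 100/7 + 181.406ms (4/7)
22. 4716.553ms @ 104/7 + 181.406ms (4/7)
23. 4897.959ms @ 108/7 + 181.406ms (4/7)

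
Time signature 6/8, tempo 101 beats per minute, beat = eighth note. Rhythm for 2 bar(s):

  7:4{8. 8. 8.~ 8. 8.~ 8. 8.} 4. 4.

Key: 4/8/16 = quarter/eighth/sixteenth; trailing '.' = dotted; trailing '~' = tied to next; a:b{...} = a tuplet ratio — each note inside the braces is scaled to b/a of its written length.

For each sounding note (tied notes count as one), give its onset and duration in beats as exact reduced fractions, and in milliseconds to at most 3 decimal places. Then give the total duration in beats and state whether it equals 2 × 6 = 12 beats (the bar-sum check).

1) 0.0ms=0b +509.194ms=6/7b
2) 509.194ms=6/7b +509.194ms=6/7b
3) 1018.388ms=12/7b +1018.388ms=12/7b
4) 2036.775ms=24/7b +1018.388ms=12/7b
5) 3055.163ms=36/7b +509.194ms=6/7b
6) 3564.356ms=6b +1782.178ms=3b
7) 5346.535ms=9b +1782.178ms=3b
Σ=12b of 12 (101bpm 6/8) — PASS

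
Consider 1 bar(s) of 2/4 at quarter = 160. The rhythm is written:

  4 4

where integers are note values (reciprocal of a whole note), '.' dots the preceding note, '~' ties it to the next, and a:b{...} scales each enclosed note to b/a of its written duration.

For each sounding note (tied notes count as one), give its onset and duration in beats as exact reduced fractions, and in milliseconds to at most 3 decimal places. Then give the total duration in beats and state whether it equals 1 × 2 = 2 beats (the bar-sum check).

1) 0.0ms=0b +375.0ms=1b
2) 375.0ms=1b +375.0ms=1b
Σ=2b of 2 (160bpm 2/4) — PASS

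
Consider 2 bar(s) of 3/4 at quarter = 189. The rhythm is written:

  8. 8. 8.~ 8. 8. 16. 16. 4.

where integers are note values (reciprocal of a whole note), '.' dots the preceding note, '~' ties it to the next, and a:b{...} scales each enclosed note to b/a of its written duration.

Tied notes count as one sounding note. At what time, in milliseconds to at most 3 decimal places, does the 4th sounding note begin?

1. 0.0ms @ 0 + 238.095ms (3/4)
2. 238.095ms @ 3/4 + 238.095ms (3/4)
3. 476.19ms @ 3/2 + 476.19ms (3/2)
4. 952.381ms @ 3 + 238.095ms (3/4)
5. 1190.476ms @ 15/4 + 119.048ms (3/8)
6. 1309.524ms @ 33/8 + 119.048ms (3/8)
7. 1428.571ms @ 9/2 + 476.19ms (3/2)

note 4 onset = 3b = 952.381ms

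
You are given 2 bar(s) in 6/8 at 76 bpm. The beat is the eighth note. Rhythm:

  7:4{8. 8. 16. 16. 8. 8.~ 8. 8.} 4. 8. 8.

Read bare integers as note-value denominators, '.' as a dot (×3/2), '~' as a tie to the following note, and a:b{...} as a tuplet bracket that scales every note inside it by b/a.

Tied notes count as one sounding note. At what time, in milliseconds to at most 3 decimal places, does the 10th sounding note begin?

note 10 onset = 21/2b = 8289.474ms

1. 0.0ms @ 0 + 676.692ms (6/7)
2. 676.692ms @ 6/7 + 676.692ms (6/7)
3. 1353.383ms @ 12/7 + 338.346ms (3/7)
4. 1691.729ms @ 15/7 + 338.346ms (3/7)
5. 2030.075ms @ 18/7 + 676.692ms (6/7)
6. 2706.767ms @ 24/7 + 1353.383ms (12/7)
7. 4060.15ms @ 36/7 + 676.692ms (6/7)
8. 4736.842ms @ 6 + 2368.421ms (3)
9. 7105.263ms @ 9 + 1184.211ms (3/2)
10. 8289.474ms @ 21/2 + 1184.211ms (3/2)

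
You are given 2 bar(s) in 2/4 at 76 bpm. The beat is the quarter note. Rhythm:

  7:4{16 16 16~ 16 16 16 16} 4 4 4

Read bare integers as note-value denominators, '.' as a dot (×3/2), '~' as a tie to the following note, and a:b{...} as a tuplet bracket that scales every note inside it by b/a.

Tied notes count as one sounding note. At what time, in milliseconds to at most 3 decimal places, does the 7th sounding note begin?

note 7 onset = 1b = 789.474ms

1. 0.0ms @ 0 + 112.782ms (1/7)
2. 112.782ms @ 1/7 + 112.782ms (1/7)
3. 225.564ms @ 2/7 + 225.564ms (2/7)
4. 451.128ms @ 4/7 + 112.782ms (1/7)
5. 563.91ms @ 5/7 + 112.782ms (1/7)
6. 676.692ms @ 6/7 + 112.782ms (1/7)
7. 789.474ms @ 1 + 789.474ms (1)
8. 1578.947ms @ 2 + 789.474ms (1)
9. 2368.421ms @ 3 + 789.474ms (1)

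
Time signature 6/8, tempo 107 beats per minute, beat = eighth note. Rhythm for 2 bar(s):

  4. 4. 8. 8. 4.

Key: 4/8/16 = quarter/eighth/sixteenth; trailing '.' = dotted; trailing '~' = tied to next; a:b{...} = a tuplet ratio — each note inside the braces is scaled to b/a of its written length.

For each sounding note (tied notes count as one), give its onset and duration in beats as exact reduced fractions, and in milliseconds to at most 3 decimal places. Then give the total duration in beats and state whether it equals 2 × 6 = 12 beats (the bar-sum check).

1) 0.0ms=0b +1682.243ms=3b
2) 1682.243ms=3b +1682.243ms=3b
3) 3364.486ms=6b +841.121ms=3/2b
4) 4205.607ms=15/2b +841.121ms=3/2b
5) 5046.729ms=9b +1682.243ms=3b
Σ=12b of 12 (107bpm 6/8) — PASS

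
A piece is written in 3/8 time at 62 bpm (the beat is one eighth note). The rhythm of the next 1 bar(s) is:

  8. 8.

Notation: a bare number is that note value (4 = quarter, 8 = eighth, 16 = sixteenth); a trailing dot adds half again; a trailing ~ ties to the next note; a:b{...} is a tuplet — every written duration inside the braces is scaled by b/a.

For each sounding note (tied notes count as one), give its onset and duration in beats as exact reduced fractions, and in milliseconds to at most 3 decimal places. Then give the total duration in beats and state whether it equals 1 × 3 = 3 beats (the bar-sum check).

1) 0.0ms=0b +1451.613ms=3/2b
2) 1451.613ms=3/2b +1451.613ms=3/2b
Σ=3b of 3 (62bpm 3/8) — PASS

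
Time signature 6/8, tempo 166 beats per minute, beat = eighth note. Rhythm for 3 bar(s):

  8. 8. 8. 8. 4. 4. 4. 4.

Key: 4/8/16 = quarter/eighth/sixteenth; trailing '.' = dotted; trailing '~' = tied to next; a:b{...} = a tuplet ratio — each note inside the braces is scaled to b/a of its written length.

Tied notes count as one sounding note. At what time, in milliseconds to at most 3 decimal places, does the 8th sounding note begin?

1. 0.0ms @ 0 + 542.169ms (3/2)
2. 542.169ms @ 3/2 + 542.169ms (3/2)
3. 1084.337ms @ 3 + 542.169ms (3/2)
4. 1626.506ms @ 9/2 + 542.169ms (3/2)
5. 2168.675ms @ 6 + 1084.337ms (3)
6. 3253.012ms @ 9 + 1084.337ms (3)
7. 4337.349ms @ 12 + 1084.337ms (3)
8. 5421.687ms @ 15 + 1084.337ms (3)

note 8 onset = 15b = 5421.687ms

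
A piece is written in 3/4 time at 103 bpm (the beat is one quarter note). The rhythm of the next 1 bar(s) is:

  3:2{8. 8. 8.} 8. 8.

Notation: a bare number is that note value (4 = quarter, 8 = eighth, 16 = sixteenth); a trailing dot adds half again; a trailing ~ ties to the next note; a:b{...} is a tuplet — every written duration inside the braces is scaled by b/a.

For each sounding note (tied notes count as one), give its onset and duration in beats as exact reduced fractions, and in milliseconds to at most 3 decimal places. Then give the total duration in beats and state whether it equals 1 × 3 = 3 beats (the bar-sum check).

1) 0.0ms=0b +291.262ms=1/2b
2) 291.262ms=1/2b +291.262ms=1/2b
3) 582.524ms=1b +291.262ms=1/2b
4) 873.786ms=3/2b +436.893ms=3/4b
5) 1310.68ms=9/4b +436.893ms=3/4b
Σ=3b of 3 (103bpm 3/4) — PASS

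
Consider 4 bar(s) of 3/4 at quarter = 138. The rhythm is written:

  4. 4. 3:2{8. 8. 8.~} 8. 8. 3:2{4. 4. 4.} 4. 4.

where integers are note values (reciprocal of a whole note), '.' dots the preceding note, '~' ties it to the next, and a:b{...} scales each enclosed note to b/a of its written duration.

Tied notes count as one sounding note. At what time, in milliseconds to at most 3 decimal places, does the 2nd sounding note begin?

1. 0.0ms @ 0 + 652.174ms (3/2)
2. 652.174ms @ 3/2 + 652.174ms (3/2)
3. 1304.348ms @ 3 + 217.391ms (1/2)
4. 1521.739ms @ 7/2 + 217.391ms (1/2)
5. 1739.13ms @ 4 + 543.478ms (5/4)
6. 2282.609ms @ 21/4 + 326.087ms (3/4)
7. 2608.696ms @ 6 + 434.783ms (1)
8. 3043.478ms @ 7 + 434.783ms (1)
9. 3478.261ms @ 8 + 434.783ms (1)
10. 3913.043ms @ 9 + 652.174ms (3/2)
11. 4565.217ms @ 21/2 + 652.174ms (3/2)

note 2 onset = 3/2b = 652.174ms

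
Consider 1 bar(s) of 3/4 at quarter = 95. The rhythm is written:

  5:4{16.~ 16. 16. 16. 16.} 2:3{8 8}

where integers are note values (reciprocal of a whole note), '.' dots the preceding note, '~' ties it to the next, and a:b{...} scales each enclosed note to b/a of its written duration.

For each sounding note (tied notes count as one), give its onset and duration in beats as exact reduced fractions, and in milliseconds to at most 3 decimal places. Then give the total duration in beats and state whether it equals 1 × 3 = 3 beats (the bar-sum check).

1) 0.0ms=0b +378.947ms=3/5b
2) 378.947ms=3/5b +189.474ms=3/10b
3) 568.421ms=9/10b +189.474ms=3/10b
4) 757.895ms=6/5b +189.474ms=3/10b
5) 947.368ms=3/2b +473.684ms=3/4b
6) 1421.053ms=9/4b +473.684ms=3/4b
Σ=3b of 3 (95bpm 3/4) — PASS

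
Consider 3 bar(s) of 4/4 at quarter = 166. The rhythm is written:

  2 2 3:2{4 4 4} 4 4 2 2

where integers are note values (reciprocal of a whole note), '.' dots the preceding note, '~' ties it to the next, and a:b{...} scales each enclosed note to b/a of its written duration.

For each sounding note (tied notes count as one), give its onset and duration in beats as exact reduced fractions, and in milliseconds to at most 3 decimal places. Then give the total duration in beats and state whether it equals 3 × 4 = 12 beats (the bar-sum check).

1) 0.0ms=0b +722.892ms=2b
2) 722.892ms=2b +722.892ms=2b
3) 1445.783ms=4b +240.964ms=2/3b
4) 1686.747ms=14/3b +240.964ms=2/3b
5) 1927.711ms=16/3b +240.964ms=2/3b
6) 2168.675ms=6b +361.446ms=1b
7) 2530.12ms=7b +361.446ms=1b
8) 2891.566ms=8b +722.892ms=2b
9) 3614.458ms=10b +722.892ms=2b
Σ=12b of 12 (166bpm 4/4) — PASS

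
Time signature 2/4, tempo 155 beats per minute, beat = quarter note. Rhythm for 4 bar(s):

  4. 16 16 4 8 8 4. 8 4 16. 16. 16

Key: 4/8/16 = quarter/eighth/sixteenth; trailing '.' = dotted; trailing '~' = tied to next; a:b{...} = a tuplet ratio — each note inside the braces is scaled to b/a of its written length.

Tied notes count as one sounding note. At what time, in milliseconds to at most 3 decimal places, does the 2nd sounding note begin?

note 2 onset = 3/2b = 580.645ms

1. 0.0ms @ 0 + 580.645ms (3/2)
2. 580.645ms @ 3/2 + 96.774ms (1/4)
3. 677.419ms @ 7/4 + 96.774ms (1/4)
4. 774.194ms @ 2 + 387.097ms (1)
5. 1161.29ms @ 3 + 193.548ms (1/2)
6. 1354.839ms @ 7/2 + 193.548ms (1/2)
7. 1548.387ms @ 4 + 580.645ms (3/2)
8. 2129.032ms @ 11/2 + 193.548ms (1/2)
9. 2322.581ms @ 6 + 387.097ms (1)
10. 2709.677ms @ 7 + 145.161ms (3/8)
11. 2854.839ms @ 59/8 + 145.161ms (3/8)
12. 3000.0ms @ 31/4 + 96.774ms (1/4)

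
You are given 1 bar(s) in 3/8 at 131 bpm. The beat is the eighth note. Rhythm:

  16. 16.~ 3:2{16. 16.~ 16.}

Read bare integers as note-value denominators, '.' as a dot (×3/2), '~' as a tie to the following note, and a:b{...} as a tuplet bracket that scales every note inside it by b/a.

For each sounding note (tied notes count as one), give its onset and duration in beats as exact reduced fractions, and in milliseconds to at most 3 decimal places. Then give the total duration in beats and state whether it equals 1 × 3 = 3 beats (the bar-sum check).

1) 0.0ms=0b +343.511ms=3/4b
2) 343.511ms=3/4b +572.519ms=5/4b
3) 916.031ms=2b +458.015ms=1b
Σ=3b of 3 (131bpm 3/8) — PASS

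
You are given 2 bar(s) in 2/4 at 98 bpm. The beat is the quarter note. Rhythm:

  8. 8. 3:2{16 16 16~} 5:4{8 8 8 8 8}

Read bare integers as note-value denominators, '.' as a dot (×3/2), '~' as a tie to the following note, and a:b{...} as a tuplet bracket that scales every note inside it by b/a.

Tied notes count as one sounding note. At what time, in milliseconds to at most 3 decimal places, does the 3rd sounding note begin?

1. 0.0ms @ 0 + 459.184ms (3/4)
2. 459.184ms @ 3/4 + 459.184ms (3/4)
3. 918.367ms @ 3/2 + 102.041ms (1/6)
4. 1020.408ms @ 5/3 + 102.041ms (1/6)
5. 1122.449ms @ 11/6 + 346.939ms (17/30)
6. 1469.388ms @ 12/5 + 244.898ms (2/5)
7. 1714.286ms @ 14/5 + 244.898ms (2/5)
8. 1959.184ms @ 16/5 + 244.898ms (2/5)
9. 2204.082ms @ 18/5 + 244.898ms (2/5)

note 3 onset = 3/2b = 918.367ms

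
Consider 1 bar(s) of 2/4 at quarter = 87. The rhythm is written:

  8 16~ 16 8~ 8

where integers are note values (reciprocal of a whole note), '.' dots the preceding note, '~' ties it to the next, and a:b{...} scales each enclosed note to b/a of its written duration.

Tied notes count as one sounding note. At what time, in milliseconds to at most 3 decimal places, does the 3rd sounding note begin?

note 3 onset = 1b = 689.655ms

1. 0.0ms @ 0 + 344.828ms (1/2)
2. 344.828ms @ 1/2 + 344.828ms (1/2)
3. 689.655ms @ 1 + 689.655ms (1)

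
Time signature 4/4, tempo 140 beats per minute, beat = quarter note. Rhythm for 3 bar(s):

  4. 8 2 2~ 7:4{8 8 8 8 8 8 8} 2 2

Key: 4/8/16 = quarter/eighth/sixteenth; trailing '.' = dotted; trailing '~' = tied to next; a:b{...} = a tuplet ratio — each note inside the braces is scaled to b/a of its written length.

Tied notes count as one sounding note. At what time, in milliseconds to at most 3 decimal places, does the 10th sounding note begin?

1. 0.0ms @ 0 + 642.857ms (3/2)
2. 642.857ms @ 3/2 + 214.286ms (1/2)
3. 857.143ms @ 2 + 857.143ms (2)
4. 1714.286ms @ 4 + 979.592ms (16/7)
5. 2693.878ms @ 44/7 + 122.449ms (2/7)
6. 2816.327ms @ 46/7 + 122.449ms (2/7)
7. 2938.776ms @ 48/7 + 122.449ms (2/7)
8. 3061.224ms @ 50/7 + 122.449ms (2/7)
9. 3183.673ms @ 52/7 + 122.449ms (2/7)
10. 3306.122ms @ 54/7 + 122.449ms (2/7)
11. 3428.571ms @ 8 + 857.143ms (2)
12. 4285.714ms @ 10 + 857.143ms (2)

note 10 onset = 54/7b = 3306.122ms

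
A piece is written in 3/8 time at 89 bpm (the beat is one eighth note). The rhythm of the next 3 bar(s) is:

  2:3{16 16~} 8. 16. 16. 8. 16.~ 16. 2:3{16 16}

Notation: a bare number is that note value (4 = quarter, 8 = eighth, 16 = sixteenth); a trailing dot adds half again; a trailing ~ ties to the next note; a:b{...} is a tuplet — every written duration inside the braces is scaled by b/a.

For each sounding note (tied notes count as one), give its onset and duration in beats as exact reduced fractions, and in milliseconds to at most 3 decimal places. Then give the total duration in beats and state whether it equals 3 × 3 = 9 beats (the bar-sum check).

1) 0.0ms=0b +505.618ms=3/4b
2) 505.618ms=3/4b +1516.854ms=9/4b
3) 2022.472ms=3b +505.618ms=3/4b
4) 2528.09ms=15/4b +505.618ms=3/4b
5) 3033.708ms=9/2b +1011.236ms=3/2b
6) 4044.944ms=6b +1011.236ms=3/2b
7) 5056.18ms=15/2b +505.618ms=3/4b
8) 5561.798ms=33/4b +505.618ms=3/4b
Σ=9b of 9 (89bpm 3/8) — PASS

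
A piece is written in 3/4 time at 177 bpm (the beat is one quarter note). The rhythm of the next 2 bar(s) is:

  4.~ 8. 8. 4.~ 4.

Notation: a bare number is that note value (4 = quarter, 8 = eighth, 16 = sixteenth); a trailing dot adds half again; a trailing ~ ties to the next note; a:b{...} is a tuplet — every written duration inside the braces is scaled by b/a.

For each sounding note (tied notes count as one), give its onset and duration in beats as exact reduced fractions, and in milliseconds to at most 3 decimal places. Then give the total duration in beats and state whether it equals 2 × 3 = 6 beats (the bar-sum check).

1) 0.0ms=0b +762.712ms=9/4b
2) 762.712ms=9/4b +254.237ms=3/4b
3) 1016.949ms=3b +1016.949ms=3b
Σ=6b of 6 (177bpm 3/4) — PASS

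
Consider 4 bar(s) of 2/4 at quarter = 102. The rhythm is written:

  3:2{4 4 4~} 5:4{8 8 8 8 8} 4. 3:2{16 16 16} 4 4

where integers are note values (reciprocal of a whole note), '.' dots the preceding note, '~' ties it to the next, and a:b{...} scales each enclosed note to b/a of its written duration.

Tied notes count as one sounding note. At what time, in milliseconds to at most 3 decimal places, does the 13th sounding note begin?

1. 0.0ms @ 0 + 392.157ms (2/3)
2. 392.157ms @ 2/3 + 392.157ms (2/3)
3. 784.314ms @ 4/3 + 627.451ms (16/15)
4. 1411.765ms @ 12/5 + 235.294ms (2/5)
5. 1647.059ms @ 14/5 + 235.294ms (2/5)
6. 1882.353ms @ 16/5 + 235.294ms (2/5)
7. 2117.647ms @ 18/5 + 235.294ms (2/5)
8. 2352.941ms @ 4 + 882.353ms (3/2)
9. 3235.294ms @ 11/2 + 98.039ms (1/6)
10. 3333.333ms @ 17/3 + 98.039ms (1/6)
11. 3431.373ms @ 35/6 + 98.039ms (1/6)
12. 3529.412ms @ 6 + 588.235ms (1)
13. 4117.647ms @ 7 + 588.235ms (1)

note 13 onset = 7b = 4117.647ms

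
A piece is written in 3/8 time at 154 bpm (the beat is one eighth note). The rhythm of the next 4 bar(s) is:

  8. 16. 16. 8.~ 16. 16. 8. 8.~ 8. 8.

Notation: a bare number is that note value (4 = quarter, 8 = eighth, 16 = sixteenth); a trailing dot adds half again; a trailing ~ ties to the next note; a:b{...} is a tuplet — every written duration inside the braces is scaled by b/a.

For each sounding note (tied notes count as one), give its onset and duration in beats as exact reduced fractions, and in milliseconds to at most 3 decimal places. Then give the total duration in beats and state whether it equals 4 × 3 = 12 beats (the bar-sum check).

1) 0.0ms=0b +584.416ms=3/2b
2) 584.416ms=3/2b +292.208ms=3/4b
3) 876.623ms=9/4b +292.208ms=3/4b
4) 1168.831ms=3b +876.623ms=9/4b
5) 2045.455ms=21/4b +292.208ms=3/4b
6) 2337.662ms=6b +584.416ms=3/2b
7) 2922.078ms=15/2b +1168.831ms=3b
8) 4090.909ms=21/2b +584.416ms=3/2b
Σ=12b of 12 (154bpm 3/8) — PASS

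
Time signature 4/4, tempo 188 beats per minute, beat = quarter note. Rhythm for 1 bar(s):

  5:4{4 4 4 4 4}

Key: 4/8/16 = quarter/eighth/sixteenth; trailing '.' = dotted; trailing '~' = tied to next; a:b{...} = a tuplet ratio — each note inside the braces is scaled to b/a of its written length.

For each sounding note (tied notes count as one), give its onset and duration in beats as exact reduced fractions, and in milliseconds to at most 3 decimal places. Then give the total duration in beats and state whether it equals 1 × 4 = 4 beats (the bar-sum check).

1) 0.0ms=0b +255.319ms=4/5b
2) 255.319ms=4/5b +255.319ms=4/5b
3) 510.638ms=8/5b +255.319ms=4/5b
4) 765.957ms=12/5b +255.319ms=4/5b
5) 1021.277ms=16/5b +255.319ms=4/5b
Σ=4b of 4 (188bpm 4/4) — PASS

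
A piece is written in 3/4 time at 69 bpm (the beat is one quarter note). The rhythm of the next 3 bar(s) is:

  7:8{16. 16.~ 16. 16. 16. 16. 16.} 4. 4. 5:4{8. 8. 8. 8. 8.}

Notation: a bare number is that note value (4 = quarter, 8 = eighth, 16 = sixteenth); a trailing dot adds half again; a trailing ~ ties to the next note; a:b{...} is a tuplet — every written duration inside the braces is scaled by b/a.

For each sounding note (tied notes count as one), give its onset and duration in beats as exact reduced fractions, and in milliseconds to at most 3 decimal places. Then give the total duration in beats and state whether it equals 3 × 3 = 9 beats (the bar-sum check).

1) 0.0ms=0b +372.671ms=3/7b
2) 372.671ms=3/7b +745.342ms=6/7b
3) 1118.012ms=9/7b +372.671ms=3/7b
4) 1490.683ms=12/7b +372.671ms=3/7b
5) 1863.354ms=15/7b +372.671ms=3/7b
6) 2236.025ms=18/7b +372.671ms=3/7b
7) 2608.696ms=3b +1304.348ms=3/2b
8) 3913.043ms=9/2b +1304.348ms=3/2b
9) 5217.391ms=6b +521.739ms=3/5b
10) 5739.13ms=33/5b +521.739ms=3/5b
11) 6260.87ms=36/5b +521.739ms=3/5b
12) 6782.609ms=39/5b +521.739ms=3/5b
13) 7304.348ms=42/5b +521.739ms=3/5b
Σ=9b of 9 (69bpm 3/4) — PASS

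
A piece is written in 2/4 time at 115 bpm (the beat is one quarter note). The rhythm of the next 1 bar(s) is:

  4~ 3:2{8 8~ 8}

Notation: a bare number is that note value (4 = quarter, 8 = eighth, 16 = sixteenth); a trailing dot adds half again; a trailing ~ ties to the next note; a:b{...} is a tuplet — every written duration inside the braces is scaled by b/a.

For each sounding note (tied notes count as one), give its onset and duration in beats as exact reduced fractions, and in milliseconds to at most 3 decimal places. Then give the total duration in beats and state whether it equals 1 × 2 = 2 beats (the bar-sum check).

1) 0.0ms=0b +695.652ms=4/3b
2) 695.652ms=4/3b +347.826ms=2/3b
Σ=2b of 2 (115bpm 2/4) — PASS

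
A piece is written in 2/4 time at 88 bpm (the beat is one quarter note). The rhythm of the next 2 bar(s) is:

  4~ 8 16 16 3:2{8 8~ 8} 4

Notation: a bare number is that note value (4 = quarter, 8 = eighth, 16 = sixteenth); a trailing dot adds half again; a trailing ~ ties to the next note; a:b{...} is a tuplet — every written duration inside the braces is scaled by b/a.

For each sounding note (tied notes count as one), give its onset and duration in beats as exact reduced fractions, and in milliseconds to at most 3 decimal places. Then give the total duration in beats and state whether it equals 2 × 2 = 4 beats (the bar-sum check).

1) 0.0ms=0b +1022.727ms=3/2b
2) 1022.727ms=3/2b +170.455ms=1/4b
3) 1193.182ms=7/4b +170.455ms=1/4b
4) 1363.636ms=2b +227.273ms=1/3b
5) 1590.909ms=7/3b +454.545ms=2/3b
6) 2045.455ms=3b +681.818ms=1b
Σ=4b of 4 (88bpm 2/4) — PASS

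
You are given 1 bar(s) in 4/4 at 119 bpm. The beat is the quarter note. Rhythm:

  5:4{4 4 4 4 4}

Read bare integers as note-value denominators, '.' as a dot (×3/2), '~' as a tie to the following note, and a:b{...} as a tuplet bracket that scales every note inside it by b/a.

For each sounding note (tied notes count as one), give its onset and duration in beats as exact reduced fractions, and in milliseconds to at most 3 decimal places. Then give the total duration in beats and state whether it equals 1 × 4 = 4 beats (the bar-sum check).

1) 0.0ms=0b +403.361ms=4/5b
2) 403.361ms=4/5b +403.361ms=4/5b
3) 806.723ms=8/5b +403.361ms=4/5b
4) 1210.084ms=12/5b +403.361ms=4/5b
5) 1613.445ms=16/5b +403.361ms=4/5b
Σ=4b of 4 (119bpm 4/4) — PASS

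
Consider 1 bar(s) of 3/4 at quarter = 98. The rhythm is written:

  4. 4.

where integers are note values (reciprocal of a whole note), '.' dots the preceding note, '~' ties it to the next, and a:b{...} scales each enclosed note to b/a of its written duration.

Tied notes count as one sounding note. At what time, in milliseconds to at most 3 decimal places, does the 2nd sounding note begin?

1. 0.0ms @ 0 + 918.367ms (3/2)
2. 918.367ms @ 3/2 + 918.367ms (3/2)

note 2 onset = 3/2b = 918.367ms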